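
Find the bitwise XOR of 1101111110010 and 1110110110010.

XOR: 1 when bits differ
  1101111110010
^ 1110110110010
---------------
  0011001000000
Decimal: 7154 ^ 7602 = 1600



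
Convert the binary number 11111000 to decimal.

Sum of powers of 2 for each 1-bit:
2^3 + 2^4 + 2^5 + 2^6 + 2^7
= 8 + 16 + 32 + 64 + 128
= 248



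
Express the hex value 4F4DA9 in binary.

Convert each hex digit to 4 bits:
  4 = 0100
  F = 1111
  4 = 0100
  D = 1101
  A = 1010
  9 = 1001
Concatenate: 010011110100110110101001



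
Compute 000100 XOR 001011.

XOR: 1 when bits differ
  000100
^ 001011
--------
  001111
Decimal: 4 ^ 11 = 15



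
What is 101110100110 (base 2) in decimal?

Sum of powers of 2 for each 1-bit:
2^1 + 2^2 + 2^5 + 2^7 + 2^8 + 2^9 + 2^11
= 2 + 4 + 32 + 128 + 256 + 512 + 2048
= 2982



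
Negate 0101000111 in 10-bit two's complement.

Original: 0101000111
Step 1 - Invert all bits: 1010111000
Step 2 - Add 1: 1010111001
Verification: 0101000111 + 1010111001 = 10000000000; discarding the end carry (carry out of the top bit) leaves the 10-bit value 0000000000, as required for x + (-x)



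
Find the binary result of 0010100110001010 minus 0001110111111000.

Method 1 - Direct subtraction (column by column from the right: bit − bit − borrow-in; if negative, add 2 and borrow 1 from the next column):
borrow: 0011111111100000
        0010100110001010
-       0001110111111000
------------------------
        0000101110010010

Method 2 - Add two's complement:
Two's complement of 0001110111111000: invert → 1110001000000111, add 1 → 1110001000001000
  0010100110001010
+ 1110001000001000
------------------
 10000101110010010  (end carry out of the top bit = 1)
Discarding the end carry: 0000101110010010
Decimal check:
  0010100110001010 = 8192 + 2048 + 256 + 128 + 8 + 2 = 10634
  0001110111111000 = 4096 + 2048 + 1024 + 256 + 128 + 64 + 32 + 16 + 8 = 7672
  10634 - 7672 = 2962, and 0000101110010010 = 2048 + 512 + 256 + 128 + 16 + 2 = 2962 ✓



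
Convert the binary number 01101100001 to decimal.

Sum of powers of 2 for each 1-bit:
2^0 + 2^5 + 2^6 + 2^8 + 2^9
= 1 + 32 + 64 + 256 + 512
= 865



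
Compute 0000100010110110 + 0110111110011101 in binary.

Add column by column from the right: bit + bit + carry-in; write the sum mod 2, carry 1 when the sum is 2 or 3.
carry:  0001111101111000
        0000100010110110
+       0110111110011101
------------------------
       00111100001010011
(the carry out of the leftmost column, 0, becomes the leading bit)
Decimal check:
  0000100010110110 = 2048 + 128 + 32 + 16 + 4 + 2 = 2230
  0110111110011101 = 16384 + 8192 + 2048 + 1024 + 512 + 256 + 128 + 16 + 8 + 4 + 1 = 28573
  2230 + 28573 = 30803, and 00111100001010011 = 16384 + 8192 + 4096 + 2048 + 64 + 16 + 2 + 1 = 30803 ✓



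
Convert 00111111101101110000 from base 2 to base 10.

Sum of powers of 2 for each 1-bit:
2^4 + 2^5 + 2^6 + 2^8 + 2^9 + 2^11 + 2^12 + 2^13 + 2^14 + 2^15 + 2^16 + 2^17
= 16 + 32 + 64 + 256 + 512 + 2048 + 4096 + 8192 + 16384 + 32768 + 65536 + 131072
= 260976



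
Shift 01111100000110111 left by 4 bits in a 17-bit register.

Original: 01111100000110111 (decimal 63543)
Shift left by 4 positions
Append 4 zeros on the right and drop the 4 high bits that overflow the 17-bit width
Result: 11000001101110000 (decimal 99184)
Equivalent: 63543 << 4 = 63543 × 2^4 = 1016688, truncated to 17 bits = 99184



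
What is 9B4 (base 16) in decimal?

Expand by place value (powers of 16):
Digit values: B = 11
9B4 = 9 × 16^2 + 11 × 16^1 + 4 × 16^0
= 9 × 256 + 11 × 16 + 4 × 1
= 2304 + 176 + 4
= 2484



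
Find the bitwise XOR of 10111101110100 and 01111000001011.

XOR: 1 when bits differ
  10111101110100
^ 01111000001011
----------------
  11000101111111
Decimal: 12148 ^ 7691 = 12671



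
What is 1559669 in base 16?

Using repeated division by 16 (digits 10–15 are A–F):
1559669 ÷ 16 = 97479 remainder 5
97479 ÷ 16 = 6092 remainder 7
6092 ÷ 16 = 380 remainder 12 (C)
380 ÷ 16 = 23 remainder 12 (C)
23 ÷ 16 = 1 remainder 7
1 ÷ 16 = 0 remainder 1
Reading remainders bottom to top: 17CC75



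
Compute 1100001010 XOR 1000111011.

XOR: 1 when bits differ
  1100001010
^ 1000111011
------------
  0100110001
Decimal: 778 ^ 571 = 305



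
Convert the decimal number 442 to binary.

Using repeated division by 2:
442 ÷ 2 = 221 remainder 0
221 ÷ 2 = 110 remainder 1
110 ÷ 2 = 55 remainder 0
55 ÷ 2 = 27 remainder 1
27 ÷ 2 = 13 remainder 1
13 ÷ 2 = 6 remainder 1
6 ÷ 2 = 3 remainder 0
3 ÷ 2 = 1 remainder 1
1 ÷ 2 = 0 remainder 1
Reading remainders bottom to top: 110111010



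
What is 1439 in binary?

Using repeated division by 2:
1439 ÷ 2 = 719 remainder 1
719 ÷ 2 = 359 remainder 1
359 ÷ 2 = 179 remainder 1
179 ÷ 2 = 89 remainder 1
89 ÷ 2 = 44 remainder 1
44 ÷ 2 = 22 remainder 0
22 ÷ 2 = 11 remainder 0
11 ÷ 2 = 5 remainder 1
5 ÷ 2 = 2 remainder 1
2 ÷ 2 = 1 remainder 0
1 ÷ 2 = 0 remainder 1
Reading remainders bottom to top: 10110011111



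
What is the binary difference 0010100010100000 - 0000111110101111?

Method 1 - Direct subtraction (column by column from the right: bit − bit − borrow-in; if negative, add 2 and borrow 1 from the next column):
borrow: 0011111111111110
        0010100010100000
-       0000111110101111
------------------------
        0001100011110001

Method 2 - Add two's complement:
Two's complement of 0000111110101111: invert → 1111000001010000, add 1 → 1111000001010001
  0010100010100000
+ 1111000001010001
------------------
 10001100011110001  (end carry out of the top bit = 1)
Discarding the end carry: 0001100011110001
Decimal check:
  0010100010100000 = 8192 + 2048 + 128 + 32 = 10400
  0000111110101111 = 2048 + 1024 + 512 + 256 + 128 + 32 + 8 + 4 + 2 + 1 = 4015
  10400 - 4015 = 6385, and 0001100011110001 = 4096 + 2048 + 128 + 64 + 32 + 16 + 1 = 6385 ✓



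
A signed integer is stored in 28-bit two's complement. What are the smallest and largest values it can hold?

For 28-bit two's complement:
Minimum: -2^27 = -134217728
Maximum: 2^27 - 1 = 134217727



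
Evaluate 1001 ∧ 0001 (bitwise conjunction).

AND: 1 only when both bits are 1
  1001
& 0001
------
  0001
Decimal: 9 & 1 = 1



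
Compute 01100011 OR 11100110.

OR: 1 when either bit is 1
  01100011
| 11100110
----------
  11100111
Decimal: 99 | 230 = 231



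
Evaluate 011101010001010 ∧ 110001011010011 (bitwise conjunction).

AND: 1 only when both bits are 1
  011101010001010
& 110001011010011
-----------------
  010001010000010
Decimal: 14986 & 25299 = 8834



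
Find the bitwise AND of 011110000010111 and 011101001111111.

AND: 1 only when both bits are 1
  011110000010111
& 011101001111111
-----------------
  011100000010111
Decimal: 15383 & 14975 = 14359



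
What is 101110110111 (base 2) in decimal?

Sum of powers of 2 for each 1-bit:
2^0 + 2^1 + 2^2 + 2^4 + 2^5 + 2^7 + 2^8 + 2^9 + 2^11
= 1 + 2 + 4 + 16 + 32 + 128 + 256 + 512 + 2048
= 2999



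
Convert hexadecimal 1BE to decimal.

Expand by place value (powers of 16):
Digit values: B = 11, E = 14
1BE = 1 × 16^2 + 11 × 16^1 + 14 × 16^0
= 1 × 256 + 11 × 16 + 14 × 1
= 256 + 176 + 14
= 446



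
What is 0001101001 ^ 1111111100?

XOR: 1 when bits differ
  0001101001
^ 1111111100
------------
  1110010101
Decimal: 105 ^ 1020 = 917



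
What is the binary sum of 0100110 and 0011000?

Add column by column from the right: bit + bit + carry-in; write the sum mod 2, carry 1 when the sum is 2 or 3.
carry:  0000000
        0100110
+       0011000
---------------
       00111110
(the carry out of the leftmost column, 0, becomes the leading bit)
Decimal check:
  0100110 = 32 + 4 + 2 = 38
  0011000 = 16 + 8 = 24
  38 + 24 = 62, and 00111110 = 32 + 16 + 8 + 4 + 2 = 62 ✓



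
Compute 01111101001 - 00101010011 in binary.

Method 1 - Direct subtraction (column by column from the right: bit − bit − borrow-in; if negative, add 2 and borrow 1 from the next column):
borrow: 00000101100
        01111101001
-       00101010011
-------------------
        01010010110

Method 2 - Add two's complement:
Two's complement of 00101010011: invert → 11010101100, add 1 → 11010101101
  01111101001
+ 11010101101
-------------
 101010010110  (end carry out of the top bit = 1)
Discarding the end carry: 01010010110
Decimal check:
  01111101001 = 512 + 256 + 128 + 64 + 32 + 8 + 1 = 1001
  00101010011 = 256 + 64 + 16 + 2 + 1 = 339
  1001 - 339 = 662, and 01010010110 = 512 + 128 + 16 + 4 + 2 = 662 ✓



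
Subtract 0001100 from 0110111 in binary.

Method 1 - Direct subtraction (column by column from the right: bit − bit − borrow-in; if negative, add 2 and borrow 1 from the next column):
borrow: 0010000
        0110111
-       0001100
---------------
        0101011

Method 2 - Add two's complement:
Two's complement of 0001100: invert → 1110011, add 1 → 1110100
  0110111
+ 1110100
---------
 10101011  (end carry out of the top bit = 1)
Discarding the end carry: 0101011
Decimal check:
  0110111 = 32 + 16 + 4 + 2 + 1 = 55
  0001100 = 8 + 4 = 12
  55 - 12 = 43, and 0101011 = 32 + 8 + 2 + 1 = 43 ✓



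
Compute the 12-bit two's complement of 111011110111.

Original (sign bit 1, negative): 111011110111
Step 1 - Invert all bits: 000100001000
Step 2 - Add 1: 000100001001
Verification: 111011110111 + 000100001001 = 1000000000000; discarding the end carry (carry out of the top bit) leaves the 12-bit value 000000000000, as required for x + (-x)



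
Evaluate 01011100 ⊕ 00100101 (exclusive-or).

XOR: 1 when bits differ
  01011100
^ 00100101
----------
  01111001
Decimal: 92 ^ 37 = 121



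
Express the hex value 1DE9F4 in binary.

Convert each hex digit to 4 bits:
  1 = 0001
  D = 1101
  E = 1110
  9 = 1001
  F = 1111
  4 = 0100
Concatenate: 000111011110100111110100



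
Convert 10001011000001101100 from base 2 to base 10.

Sum of powers of 2 for each 1-bit:
2^2 + 2^3 + 2^5 + 2^6 + 2^12 + 2^13 + 2^15 + 2^19
= 4 + 8 + 32 + 64 + 4096 + 8192 + 32768 + 524288
= 569452



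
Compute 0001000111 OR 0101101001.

OR: 1 when either bit is 1
  0001000111
| 0101101001
------------
  0101101111
Decimal: 71 | 361 = 367



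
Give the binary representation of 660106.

Using repeated division by 2:
660106 ÷ 2 = 330053 remainder 0
330053 ÷ 2 = 165026 remainder 1
165026 ÷ 2 = 82513 remainder 0
82513 ÷ 2 = 41256 remainder 1
41256 ÷ 2 = 20628 remainder 0
20628 ÷ 2 = 10314 remainder 0
10314 ÷ 2 = 5157 remainder 0
5157 ÷ 2 = 2578 remainder 1
2578 ÷ 2 = 1289 remainder 0
1289 ÷ 2 = 644 remainder 1
644 ÷ 2 = 322 remainder 0
322 ÷ 2 = 161 remainder 0
161 ÷ 2 = 80 remainder 1
80 ÷ 2 = 40 remainder 0
40 ÷ 2 = 20 remainder 0
20 ÷ 2 = 10 remainder 0
10 ÷ 2 = 5 remainder 0
5 ÷ 2 = 2 remainder 1
2 ÷ 2 = 1 remainder 0
1 ÷ 2 = 0 remainder 1
Reading remainders bottom to top: 10100001001010001010



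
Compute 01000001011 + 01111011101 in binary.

Add column by column from the right: bit + bit + carry-in; write the sum mod 2, carry 1 when the sum is 2 or 3.
carry:  10000111110
        01000001011
+       01111011101
-------------------
       010111101000
(the carry out of the leftmost column, 0, becomes the leading bit)
Decimal check:
  01000001011 = 512 + 8 + 2 + 1 = 523
  01111011101 = 512 + 256 + 128 + 64 + 16 + 8 + 4 + 1 = 989
  523 + 989 = 1512, and 010111101000 = 1024 + 256 + 128 + 64 + 32 + 8 = 1512 ✓



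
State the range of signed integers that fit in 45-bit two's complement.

For 45-bit two's complement:
Minimum: -2^44 = -17592186044416
Maximum: 2^44 - 1 = 17592186044415



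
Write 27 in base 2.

Using repeated division by 2:
27 ÷ 2 = 13 remainder 1
13 ÷ 2 = 6 remainder 1
6 ÷ 2 = 3 remainder 0
3 ÷ 2 = 1 remainder 1
1 ÷ 2 = 0 remainder 1
Reading remainders bottom to top: 11011



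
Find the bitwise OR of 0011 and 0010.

OR: 1 when either bit is 1
  0011
| 0010
------
  0011
Decimal: 3 | 2 = 3



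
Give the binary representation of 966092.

Using repeated division by 2:
966092 ÷ 2 = 483046 remainder 0
483046 ÷ 2 = 241523 remainder 0
241523 ÷ 2 = 120761 remainder 1
120761 ÷ 2 = 60380 remainder 1
60380 ÷ 2 = 30190 remainder 0
30190 ÷ 2 = 15095 remainder 0
15095 ÷ 2 = 7547 remainder 1
7547 ÷ 2 = 3773 remainder 1
3773 ÷ 2 = 1886 remainder 1
1886 ÷ 2 = 943 remainder 0
943 ÷ 2 = 471 remainder 1
471 ÷ 2 = 235 remainder 1
235 ÷ 2 = 117 remainder 1
117 ÷ 2 = 58 remainder 1
58 ÷ 2 = 29 remainder 0
29 ÷ 2 = 14 remainder 1
14 ÷ 2 = 7 remainder 0
7 ÷ 2 = 3 remainder 1
3 ÷ 2 = 1 remainder 1
1 ÷ 2 = 0 remainder 1
Reading remainders bottom to top: 11101011110111001100



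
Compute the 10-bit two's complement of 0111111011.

Original: 0111111011
Step 1 - Invert all bits: 1000000100
Step 2 - Add 1: 1000000101
Verification: 0111111011 + 1000000101 = 10000000000; discarding the end carry (carry out of the top bit) leaves the 10-bit value 0000000000, as required for x + (-x)



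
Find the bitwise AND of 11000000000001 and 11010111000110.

AND: 1 only when both bits are 1
  11000000000001
& 11010111000110
----------------
  11000000000000
Decimal: 12289 & 13766 = 12288



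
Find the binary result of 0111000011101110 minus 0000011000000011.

Method 1 - Direct subtraction (column by column from the right: bit − bit − borrow-in; if negative, add 2 and borrow 1 from the next column):
borrow: 0001110000000110
        0111000011101110
-       0000011000000011
------------------------
        0110101011101011

Method 2 - Add two's complement:
Two's complement of 0000011000000011: invert → 1111100111111100, add 1 → 1111100111111101
  0111000011101110
+ 1111100111111101
------------------
 10110101011101011  (end carry out of the top bit = 1)
Discarding the end carry: 0110101011101011
Decimal check:
  0111000011101110 = 16384 + 8192 + 4096 + 128 + 64 + 32 + 8 + 4 + 2 = 28910
  0000011000000011 = 1024 + 512 + 2 + 1 = 1539
  28910 - 1539 = 27371, and 0110101011101011 = 16384 + 8192 + 2048 + 512 + 128 + 64 + 32 + 8 + 2 + 1 = 27371 ✓



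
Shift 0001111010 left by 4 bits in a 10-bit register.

Original: 0001111010 (decimal 122)
Shift left by 4 positions
Append 4 zeros on the right and drop the 4 high bits that overflow the 10-bit width
Result: 1110100000 (decimal 928)
Equivalent: 122 << 4 = 122 × 2^4 = 1952, truncated to 10 bits = 928



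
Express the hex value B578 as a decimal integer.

Expand by place value (powers of 16):
Digit values: B = 11
B578 = 11 × 16^3 + 5 × 16^2 + 7 × 16^1 + 8 × 16^0
= 11 × 4096 + 5 × 256 + 7 × 16 + 8 × 1
= 45056 + 1280 + 112 + 8
= 46456



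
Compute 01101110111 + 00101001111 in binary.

Add column by column from the right: bit + bit + carry-in; write the sum mod 2, carry 1 when the sum is 2 or 3.
carry:  11011111110
        01101110111
+       00101001111
-------------------
       010011000110
(the carry out of the leftmost column, 0, becomes the leading bit)
Decimal check:
  01101110111 = 512 + 256 + 64 + 32 + 16 + 4 + 2 + 1 = 887
  00101001111 = 256 + 64 + 8 + 4 + 2 + 1 = 335
  887 + 335 = 1222, and 010011000110 = 1024 + 128 + 64 + 4 + 2 = 1222 ✓



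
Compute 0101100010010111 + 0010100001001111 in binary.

Add column by column from the right: bit + bit + carry-in; write the sum mod 2, carry 1 when the sum is 2 or 3.
carry:  1111000000111110
        0101100010010111
+       0010100001001111
------------------------
       01000000011100110
(the carry out of the leftmost column, 0, becomes the leading bit)
Decimal check:
  0101100010010111 = 16384 + 4096 + 2048 + 128 + 16 + 4 + 2 + 1 = 22679
  0010100001001111 = 8192 + 2048 + 64 + 8 + 4 + 2 + 1 = 10319
  22679 + 10319 = 32998, and 01000000011100110 = 32768 + 128 + 64 + 32 + 4 + 2 = 32998 ✓



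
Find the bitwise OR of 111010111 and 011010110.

OR: 1 when either bit is 1
  111010111
| 011010110
-----------
  111010111
Decimal: 471 | 214 = 471



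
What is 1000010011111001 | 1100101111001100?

OR: 1 when either bit is 1
  1000010011111001
| 1100101111001100
------------------
  1100111111111101
Decimal: 34041 | 52172 = 53245



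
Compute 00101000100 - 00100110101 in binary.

Method 1 - Direct subtraction (column by column from the right: bit − bit − borrow-in; if negative, add 2 and borrow 1 from the next column):
borrow: 00001111110
        00101000100
-       00100110101
-------------------
        00000001111

Method 2 - Add two's complement:
Two's complement of 00100110101: invert → 11011001010, add 1 → 11011001011
  00101000100
+ 11011001011
-------------
 100000001111  (end carry out of the top bit = 1)
Discarding the end carry: 00000001111
Decimal check:
  00101000100 = 256 + 64 + 4 = 324
  00100110101 = 256 + 32 + 16 + 4 + 1 = 309
  324 - 309 = 15, and 00000001111 = 8 + 4 + 2 + 1 = 15 ✓



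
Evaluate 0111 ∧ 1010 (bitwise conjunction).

AND: 1 only when both bits are 1
  0111
& 1010
------
  0010
Decimal: 7 & 10 = 2



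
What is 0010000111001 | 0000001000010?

OR: 1 when either bit is 1
  0010000111001
| 0000001000010
---------------
  0010001111011
Decimal: 1081 | 66 = 1147



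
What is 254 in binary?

Using repeated division by 2:
254 ÷ 2 = 127 remainder 0
127 ÷ 2 = 63 remainder 1
63 ÷ 2 = 31 remainder 1
31 ÷ 2 = 15 remainder 1
15 ÷ 2 = 7 remainder 1
7 ÷ 2 = 3 remainder 1
3 ÷ 2 = 1 remainder 1
1 ÷ 2 = 0 remainder 1
Reading remainders bottom to top: 11111110



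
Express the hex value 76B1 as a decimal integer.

Expand by place value (powers of 16):
Digit values: B = 11
76B1 = 7 × 16^3 + 6 × 16^2 + 11 × 16^1 + 1 × 16^0
= 7 × 4096 + 6 × 256 + 11 × 16 + 1 × 1
= 28672 + 1536 + 176 + 1
= 30385



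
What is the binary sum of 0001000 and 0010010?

Add column by column from the right: bit + bit + carry-in; write the sum mod 2, carry 1 when the sum is 2 or 3.
carry:  0000000
        0001000
+       0010010
---------------
       00011010
(the carry out of the leftmost column, 0, becomes the leading bit)
Decimal check:
  0001000 = 8
  0010010 = 16 + 2 = 18
  8 + 18 = 26, and 00011010 = 16 + 8 + 2 = 26 ✓



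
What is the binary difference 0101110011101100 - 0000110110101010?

Method 1 - Direct subtraction (column by column from the right: bit − bit − borrow-in; if negative, add 2 and borrow 1 from the next column):
borrow: 0001111000000100
        0101110011101100
-       0000110110101010
------------------------
        0100111101000010

Method 2 - Add two's complement:
Two's complement of 0000110110101010: invert → 1111001001010101, add 1 → 1111001001010110
  0101110011101100
+ 1111001001010110
------------------
 10100111101000010  (end carry out of the top bit = 1)
Discarding the end carry: 0100111101000010
Decimal check:
  0101110011101100 = 16384 + 4096 + 2048 + 1024 + 128 + 64 + 32 + 8 + 4 = 23788
  0000110110101010 = 2048 + 1024 + 256 + 128 + 32 + 8 + 2 = 3498
  23788 - 3498 = 20290, and 0100111101000010 = 16384 + 2048 + 1024 + 512 + 256 + 64 + 2 = 20290 ✓



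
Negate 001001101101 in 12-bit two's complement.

Original: 001001101101
Step 1 - Invert all bits: 110110010010
Step 2 - Add 1: 110110010011
Verification: 001001101101 + 110110010011 = 1000000000000; discarding the end carry (carry out of the top bit) leaves the 12-bit value 000000000000, as required for x + (-x)



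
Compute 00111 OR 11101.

OR: 1 when either bit is 1
  00111
| 11101
-------
  11111
Decimal: 7 | 29 = 31



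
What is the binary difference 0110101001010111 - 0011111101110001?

Method 1 - Direct subtraction (column by column from the right: bit − bit − borrow-in; if negative, add 2 and borrow 1 from the next column):
borrow: 0111111111000000
        0110101001010111
-       0011111101110001
------------------------
        0010101011100110

Method 2 - Add two's complement:
Two's complement of 0011111101110001: invert → 1100000010001110, add 1 → 1100000010001111
  0110101001010111
+ 1100000010001111
------------------
 10010101011100110  (end carry out of the top bit = 1)
Discarding the end carry: 0010101011100110
Decimal check:
  0110101001010111 = 16384 + 8192 + 2048 + 512 + 64 + 16 + 4 + 2 + 1 = 27223
  0011111101110001 = 8192 + 4096 + 2048 + 1024 + 512 + 256 + 64 + 32 + 16 + 1 = 16241
  27223 - 16241 = 10982, and 0010101011100110 = 8192 + 2048 + 512 + 128 + 64 + 32 + 4 + 2 = 10982 ✓



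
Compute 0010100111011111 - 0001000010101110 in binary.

Method 1 - Direct subtraction (column by column from the right: bit − bit − borrow-in; if negative, add 2 and borrow 1 from the next column):
borrow: 0010000001000000
        0010100111011111
-       0001000010101110
------------------------
        0001100100110001

Method 2 - Add two's complement:
Two's complement of 0001000010101110: invert → 1110111101010001, add 1 → 1110111101010010
  0010100111011111
+ 1110111101010010
------------------
 10001100100110001  (end carry out of the top bit = 1)
Discarding the end carry: 0001100100110001
Decimal check:
  0010100111011111 = 8192 + 2048 + 256 + 128 + 64 + 16 + 8 + 4 + 2 + 1 = 10719
  0001000010101110 = 4096 + 128 + 32 + 8 + 4 + 2 = 4270
  10719 - 4270 = 6449, and 0001100100110001 = 4096 + 2048 + 256 + 32 + 16 + 1 = 6449 ✓



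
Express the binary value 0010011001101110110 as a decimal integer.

Sum of powers of 2 for each 1-bit:
2^1 + 2^2 + 2^4 + 2^5 + 2^6 + 2^8 + 2^9 + 2^12 + 2^13 + 2^16
= 2 + 4 + 16 + 32 + 64 + 256 + 512 + 4096 + 8192 + 65536
= 78710



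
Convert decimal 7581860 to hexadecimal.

Using repeated division by 16 (digits 10–15 are A–F):
7581860 ÷ 16 = 473866 remainder 4
473866 ÷ 16 = 29616 remainder 10 (A)
29616 ÷ 16 = 1851 remainder 0
1851 ÷ 16 = 115 remainder 11 (B)
115 ÷ 16 = 7 remainder 3
7 ÷ 16 = 0 remainder 7
Reading remainders bottom to top: 73B0A4



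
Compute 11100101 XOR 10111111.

XOR: 1 when bits differ
  11100101
^ 10111111
----------
  01011010
Decimal: 229 ^ 191 = 90



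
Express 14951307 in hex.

Using repeated division by 16 (digits 10–15 are A–F):
14951307 ÷ 16 = 934456 remainder 11 (B)
934456 ÷ 16 = 58403 remainder 8
58403 ÷ 16 = 3650 remainder 3
3650 ÷ 16 = 228 remainder 2
228 ÷ 16 = 14 remainder 4
14 ÷ 16 = 0 remainder 14 (E)
Reading remainders bottom to top: E4238B



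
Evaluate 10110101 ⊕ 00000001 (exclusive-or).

XOR: 1 when bits differ
  10110101
^ 00000001
----------
  10110100
Decimal: 181 ^ 1 = 180



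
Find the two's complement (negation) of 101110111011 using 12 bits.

Original (sign bit 1, negative): 101110111011
Step 1 - Invert all bits: 010001000100
Step 2 - Add 1: 010001000101
Verification: 101110111011 + 010001000101 = 1000000000000; discarding the end carry (carry out of the top bit) leaves the 12-bit value 000000000000, as required for x + (-x)



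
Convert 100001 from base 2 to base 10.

Sum of powers of 2 for each 1-bit:
2^0 + 2^5
= 1 + 32
= 33



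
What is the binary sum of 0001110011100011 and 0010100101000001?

Add column by column from the right: bit + bit + carry-in; write the sum mod 2, carry 1 when the sum is 2 or 3.
carry:  0111001110000110
        0001110011100011
+       0010100101000001
------------------------
       00100011000100100
(the carry out of the leftmost column, 0, becomes the leading bit)
Decimal check:
  0001110011100011 = 4096 + 2048 + 1024 + 128 + 64 + 32 + 2 + 1 = 7395
  0010100101000001 = 8192 + 2048 + 256 + 64 + 1 = 10561
  7395 + 10561 = 17956, and 00100011000100100 = 16384 + 1024 + 512 + 32 + 4 = 17956 ✓



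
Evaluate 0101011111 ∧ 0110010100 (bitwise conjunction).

AND: 1 only when both bits are 1
  0101011111
& 0110010100
------------
  0100010100
Decimal: 351 & 404 = 276



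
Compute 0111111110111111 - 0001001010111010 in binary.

Method 1 - Direct subtraction (column by column from the right: bit − bit − borrow-in; if negative, add 2 and borrow 1 from the next column):
borrow: 0000000000000000
        0111111110111111
-       0001001010111010
------------------------
        0110110100000101

Method 2 - Add two's complement:
Two's complement of 0001001010111010: invert → 1110110101000101, add 1 → 1110110101000110
  0111111110111111
+ 1110110101000110
------------------
 10110110100000101  (end carry out of the top bit = 1)
Discarding the end carry: 0110110100000101
Decimal check:
  0111111110111111 = 16384 + 8192 + 4096 + 2048 + 1024 + 512 + 256 + 128 + 32 + 16 + 8 + 4 + 2 + 1 = 32703
  0001001010111010 = 4096 + 512 + 128 + 32 + 16 + 8 + 2 = 4794
  32703 - 4794 = 27909, and 0110110100000101 = 16384 + 8192 + 2048 + 1024 + 256 + 4 + 1 = 27909 ✓



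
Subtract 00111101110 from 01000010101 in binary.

Method 1 - Direct subtraction (column by column from the right: bit − bit − borrow-in; if negative, add 2 and borrow 1 from the next column):
borrow: 01111011100
        01000010101
-       00111101110
-------------------
        00000100111

Method 2 - Add two's complement:
Two's complement of 00111101110: invert → 11000010001, add 1 → 11000010010
  01000010101
+ 11000010010
-------------
 100000100111  (end carry out of the top bit = 1)
Discarding the end carry: 00000100111
Decimal check:
  01000010101 = 512 + 16 + 4 + 1 = 533
  00111101110 = 256 + 128 + 64 + 32 + 8 + 4 + 2 = 494
  533 - 494 = 39, and 00000100111 = 32 + 4 + 2 + 1 = 39 ✓



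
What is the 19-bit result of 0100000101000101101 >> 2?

Original: 0100000101000101101 (decimal 133677)
Shift right by 2 positions
Drop the 2 low bits; fill with zeros on the left
Result: 0001000001010001011 (decimal 33419)
Equivalent: 133677 >> 2 = 133677 ÷ 2^2 = 33419



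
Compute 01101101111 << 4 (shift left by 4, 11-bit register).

Original: 01101101111 (decimal 879)
Shift left by 4 positions
Append 4 zeros on the right and drop the 4 high bits that overflow the 11-bit width
Result: 11011110000 (decimal 1776)
Equivalent: 879 << 4 = 879 × 2^4 = 14064, truncated to 11 bits = 1776



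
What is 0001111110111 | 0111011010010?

OR: 1 when either bit is 1
  0001111110111
| 0111011010010
---------------
  0111111110111
Decimal: 1015 | 3794 = 4087



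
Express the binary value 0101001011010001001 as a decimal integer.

Sum of powers of 2 for each 1-bit:
2^0 + 2^3 + 2^7 + 2^9 + 2^10 + 2^12 + 2^15 + 2^17
= 1 + 8 + 128 + 512 + 1024 + 4096 + 32768 + 131072
= 169609



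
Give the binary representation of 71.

Using repeated division by 2:
71 ÷ 2 = 35 remainder 1
35 ÷ 2 = 17 remainder 1
17 ÷ 2 = 8 remainder 1
8 ÷ 2 = 4 remainder 0
4 ÷ 2 = 2 remainder 0
2 ÷ 2 = 1 remainder 0
1 ÷ 2 = 0 remainder 1
Reading remainders bottom to top: 1000111



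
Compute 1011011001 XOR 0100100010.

XOR: 1 when bits differ
  1011011001
^ 0100100010
------------
  1111111011
Decimal: 729 ^ 290 = 1019



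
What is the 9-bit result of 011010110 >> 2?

Original: 011010110 (decimal 214)
Shift right by 2 positions
Drop the 2 low bits; fill with zeros on the left
Result: 000110101 (decimal 53)
Equivalent: 214 >> 2 = 214 ÷ 2^2 = 53



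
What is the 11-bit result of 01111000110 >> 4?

Original: 01111000110 (decimal 966)
Shift right by 4 positions
Drop the 4 low bits; fill with zeros on the left
Result: 00000111100 (decimal 60)
Equivalent: 966 >> 4 = 966 ÷ 2^4 = 60



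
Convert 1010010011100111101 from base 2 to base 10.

Sum of powers of 2 for each 1-bit:
2^0 + 2^2 + 2^3 + 2^4 + 2^5 + 2^8 + 2^9 + 2^10 + 2^13 + 2^16 + 2^18
= 1 + 4 + 8 + 16 + 32 + 256 + 512 + 1024 + 8192 + 65536 + 262144
= 337725



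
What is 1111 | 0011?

OR: 1 when either bit is 1
  1111
| 0011
------
  1111
Decimal: 15 | 3 = 15



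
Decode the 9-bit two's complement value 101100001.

Binary: 101100001
Sign bit: 1 (negative)
Invert: 010011110
Add 1:  010011111
Magnitude: 010011111 = 128 + 16 + 8 + 4 + 2 + 1 = 159
Value: -159



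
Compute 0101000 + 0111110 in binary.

Add column by column from the right: bit + bit + carry-in; write the sum mod 2, carry 1 when the sum is 2 or 3.
carry:  1110000
        0101000
+       0111110
---------------
       01100110
(the carry out of the leftmost column, 0, becomes the leading bit)
Decimal check:
  0101000 = 32 + 8 = 40
  0111110 = 32 + 16 + 8 + 4 + 2 = 62
  40 + 62 = 102, and 01100110 = 64 + 32 + 4 + 2 = 102 ✓



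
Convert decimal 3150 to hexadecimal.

Using repeated division by 16 (digits 10–15 are A–F):
3150 ÷ 16 = 196 remainder 14 (E)
196 ÷ 16 = 12 remainder 4
12 ÷ 16 = 0 remainder 12 (C)
Reading remainders bottom to top: C4E



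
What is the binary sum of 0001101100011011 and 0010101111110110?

Add column by column from the right: bit + bit + carry-in; write the sum mod 2, carry 1 when the sum is 2 or 3.
carry:  0111011111111100
        0001101100011011
+       0010101111110110
------------------------
       00100011100010001
(the carry out of the leftmost column, 0, becomes the leading bit)
Decimal check:
  0001101100011011 = 4096 + 2048 + 512 + 256 + 16 + 8 + 2 + 1 = 6939
  0010101111110110 = 8192 + 2048 + 512 + 256 + 128 + 64 + 32 + 16 + 4 + 2 = 11254
  6939 + 11254 = 18193, and 00100011100010001 = 16384 + 1024 + 512 + 256 + 16 + 1 = 18193 ✓



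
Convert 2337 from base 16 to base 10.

Expand by place value (powers of 16):
2337 = 2 × 16^3 + 3 × 16^2 + 3 × 16^1 + 7 × 16^0
= 2 × 4096 + 3 × 256 + 3 × 16 + 7 × 1
= 8192 + 768 + 48 + 7
= 9015



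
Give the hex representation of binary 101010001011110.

Group into 4-bit nibbles from right:
  0101 = 5
  0100 = 4
  0101 = 5
  1110 = E
Result: 545E



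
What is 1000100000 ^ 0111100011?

XOR: 1 when bits differ
  1000100000
^ 0111100011
------------
  1111000011
Decimal: 544 ^ 483 = 963



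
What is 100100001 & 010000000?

AND: 1 only when both bits are 1
  100100001
& 010000000
-----------
  000000000
Decimal: 289 & 128 = 0



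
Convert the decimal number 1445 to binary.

Using repeated division by 2:
1445 ÷ 2 = 722 remainder 1
722 ÷ 2 = 361 remainder 0
361 ÷ 2 = 180 remainder 1
180 ÷ 2 = 90 remainder 0
90 ÷ 2 = 45 remainder 0
45 ÷ 2 = 22 remainder 1
22 ÷ 2 = 11 remainder 0
11 ÷ 2 = 5 remainder 1
5 ÷ 2 = 2 remainder 1
2 ÷ 2 = 1 remainder 0
1 ÷ 2 = 0 remainder 1
Reading remainders bottom to top: 10110100101



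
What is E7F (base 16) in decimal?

Expand by place value (powers of 16):
Digit values: E = 14, F = 15
E7F = 14 × 16^2 + 7 × 16^1 + 15 × 16^0
= 14 × 256 + 7 × 16 + 15 × 1
= 3584 + 112 + 15
= 3711



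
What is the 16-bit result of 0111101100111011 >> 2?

Original: 0111101100111011 (decimal 31547)
Shift right by 2 positions
Drop the 2 low bits; fill with zeros on the left
Result: 0001111011001110 (decimal 7886)
Equivalent: 31547 >> 2 = 31547 ÷ 2^2 = 7886



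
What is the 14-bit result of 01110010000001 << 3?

Original: 01110010000001 (decimal 7297)
Shift left by 3 positions
Append 3 zeros on the right and drop the 3 high bits that overflow the 14-bit width
Result: 10010000001000 (decimal 9224)
Equivalent: 7297 << 3 = 7297 × 2^3 = 58376, truncated to 14 bits = 9224



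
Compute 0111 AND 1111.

AND: 1 only when both bits are 1
  0111
& 1111
------
  0111
Decimal: 7 & 15 = 7



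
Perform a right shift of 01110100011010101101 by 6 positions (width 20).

Original: 01110100011010101101 (decimal 476845)
Shift right by 6 positions
Drop the 6 low bits; fill with zeros on the left
Result: 00000001110100011010 (decimal 7450)
Equivalent: 476845 >> 6 = 476845 ÷ 2^6 = 7450



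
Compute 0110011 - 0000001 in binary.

Method 1 - Direct subtraction (column by column from the right: bit − bit − borrow-in; if negative, add 2 and borrow 1 from the next column):
borrow: 0000000
        0110011
-       0000001
---------------
        0110010

Method 2 - Add two's complement:
Two's complement of 0000001: invert → 1111110, add 1 → 1111111
  0110011
+ 1111111
---------
 10110010  (end carry out of the top bit = 1)
Discarding the end carry: 0110010
Decimal check:
  0110011 = 32 + 16 + 2 + 1 = 51
  0000001 = 1
  51 - 1 = 50, and 0110010 = 32 + 16 + 2 = 50 ✓



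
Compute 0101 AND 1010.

AND: 1 only when both bits are 1
  0101
& 1010
------
  0000
Decimal: 5 & 10 = 0



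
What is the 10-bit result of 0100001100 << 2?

Original: 0100001100 (decimal 268)
Shift left by 2 positions
Append 2 zeros on the right and drop the 2 high bits that overflow the 10-bit width
Result: 0000110000 (decimal 48)
Equivalent: 268 << 2 = 268 × 2^2 = 1072, truncated to 10 bits = 48



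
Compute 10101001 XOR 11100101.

XOR: 1 when bits differ
  10101001
^ 11100101
----------
  01001100
Decimal: 169 ^ 229 = 76



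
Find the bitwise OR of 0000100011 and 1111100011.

OR: 1 when either bit is 1
  0000100011
| 1111100011
------------
  1111100011
Decimal: 35 | 995 = 995



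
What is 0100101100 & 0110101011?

AND: 1 only when both bits are 1
  0100101100
& 0110101011
------------
  0100101000
Decimal: 300 & 427 = 296



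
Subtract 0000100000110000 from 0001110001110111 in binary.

Method 1 - Direct subtraction (column by column from the right: bit − bit − borrow-in; if negative, add 2 and borrow 1 from the next column):
borrow: 0000000000000000
        0001110001110111
-       0000100000110000
------------------------
        0001010001000111

Method 2 - Add two's complement:
Two's complement of 0000100000110000: invert → 1111011111001111, add 1 → 1111011111010000
  0001110001110111
+ 1111011111010000
------------------
 10001010001000111  (end carry out of the top bit = 1)
Discarding the end carry: 0001010001000111
Decimal check:
  0001110001110111 = 4096 + 2048 + 1024 + 64 + 32 + 16 + 4 + 2 + 1 = 7287
  0000100000110000 = 2048 + 32 + 16 = 2096
  7287 - 2096 = 5191, and 0001010001000111 = 4096 + 1024 + 64 + 4 + 2 + 1 = 5191 ✓



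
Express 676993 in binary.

Using repeated division by 2:
676993 ÷ 2 = 338496 remainder 1
338496 ÷ 2 = 169248 remainder 0
169248 ÷ 2 = 84624 remainder 0
84624 ÷ 2 = 42312 remainder 0
42312 ÷ 2 = 21156 remainder 0
21156 ÷ 2 = 10578 remainder 0
10578 ÷ 2 = 5289 remainder 0
5289 ÷ 2 = 2644 remainder 1
2644 ÷ 2 = 1322 remainder 0
1322 ÷ 2 = 661 remainder 0
661 ÷ 2 = 330 remainder 1
330 ÷ 2 = 165 remainder 0
165 ÷ 2 = 82 remainder 1
82 ÷ 2 = 41 remainder 0
41 ÷ 2 = 20 remainder 1
20 ÷ 2 = 10 remainder 0
10 ÷ 2 = 5 remainder 0
5 ÷ 2 = 2 remainder 1
2 ÷ 2 = 1 remainder 0
1 ÷ 2 = 0 remainder 1
Reading remainders bottom to top: 10100101010010000001



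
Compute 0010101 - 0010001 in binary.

Method 1 - Direct subtraction (column by column from the right: bit − bit − borrow-in; if negative, add 2 and borrow 1 from the next column):
borrow: 0000000
        0010101
-       0010001
---------------
        0000100

Method 2 - Add two's complement:
Two's complement of 0010001: invert → 1101110, add 1 → 1101111
  0010101
+ 1101111
---------
 10000100  (end carry out of the top bit = 1)
Discarding the end carry: 0000100
Decimal check:
  0010101 = 16 + 4 + 1 = 21
  0010001 = 16 + 1 = 17
  21 - 17 = 4, and 0000100 = 4 ✓



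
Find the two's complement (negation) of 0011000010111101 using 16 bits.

Original: 0011000010111101
Step 1 - Invert all bits: 1100111101000010
Step 2 - Add 1: 1100111101000011
Verification: 0011000010111101 + 1100111101000011 = 10000000000000000; discarding the end carry (carry out of the top bit) leaves the 16-bit value 0000000000000000, as required for x + (-x)



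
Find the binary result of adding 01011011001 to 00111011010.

Add column by column from the right: bit + bit + carry-in; write the sum mod 2, carry 1 when the sum is 2 or 3.
carry:  11110110000
        01011011001
+       00111011010
-------------------
       010010110011
(the carry out of the leftmost column, 0, becomes the leading bit)
Decimal check:
  01011011001 = 512 + 128 + 64 + 16 + 8 + 1 = 729
  00111011010 = 256 + 128 + 64 + 16 + 8 + 2 = 474
  729 + 474 = 1203, and 010010110011 = 1024 + 128 + 32 + 16 + 2 + 1 = 1203 ✓



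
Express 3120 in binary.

Using repeated division by 2:
3120 ÷ 2 = 1560 remainder 0
1560 ÷ 2 = 780 remainder 0
780 ÷ 2 = 390 remainder 0
390 ÷ 2 = 195 remainder 0
195 ÷ 2 = 97 remainder 1
97 ÷ 2 = 48 remainder 1
48 ÷ 2 = 24 remainder 0
24 ÷ 2 = 12 remainder 0
12 ÷ 2 = 6 remainder 0
6 ÷ 2 = 3 remainder 0
3 ÷ 2 = 1 remainder 1
1 ÷ 2 = 0 remainder 1
Reading remainders bottom to top: 110000110000



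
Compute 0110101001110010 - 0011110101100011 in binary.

Method 1 - Direct subtraction (column by column from the right: bit − bit − borrow-in; if negative, add 2 and borrow 1 from the next column):
borrow: 0111101000011110
        0110101001110010
-       0011110101100011
------------------------
        0010110100001111

Method 2 - Add two's complement:
Two's complement of 0011110101100011: invert → 1100001010011100, add 1 → 1100001010011101
  0110101001110010
+ 1100001010011101
------------------
 10010110100001111  (end carry out of the top bit = 1)
Discarding the end carry: 0010110100001111
Decimal check:
  0110101001110010 = 16384 + 8192 + 2048 + 512 + 64 + 32 + 16 + 2 = 27250
  0011110101100011 = 8192 + 4096 + 2048 + 1024 + 256 + 64 + 32 + 2 + 1 = 15715
  27250 - 15715 = 11535, and 0010110100001111 = 8192 + 2048 + 1024 + 256 + 8 + 4 + 2 + 1 = 11535 ✓



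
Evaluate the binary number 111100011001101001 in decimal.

Sum of powers of 2 for each 1-bit:
2^0 + 2^3 + 2^5 + 2^6 + 2^9 + 2^10 + 2^14 + 2^15 + 2^16 + 2^17
= 1 + 8 + 32 + 64 + 512 + 1024 + 16384 + 32768 + 65536 + 131072
= 247401



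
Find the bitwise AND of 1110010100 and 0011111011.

AND: 1 only when both bits are 1
  1110010100
& 0011111011
------------
  0010010000
Decimal: 916 & 251 = 144



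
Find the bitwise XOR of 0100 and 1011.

XOR: 1 when bits differ
  0100
^ 1011
------
  1111
Decimal: 4 ^ 11 = 15



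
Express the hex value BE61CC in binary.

Convert each hex digit to 4 bits:
  B = 1011
  E = 1110
  6 = 0110
  1 = 0001
  C = 1100
  C = 1100
Concatenate: 101111100110000111001100



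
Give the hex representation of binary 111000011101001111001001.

Group into 4-bit nibbles from right:
  1110 = E
  0001 = 1
  1101 = D
  0011 = 3
  1100 = C
  1001 = 9
Result: E1D3C9



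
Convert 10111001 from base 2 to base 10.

Sum of powers of 2 for each 1-bit:
2^0 + 2^3 + 2^4 + 2^5 + 2^7
= 1 + 8 + 16 + 32 + 128
= 185



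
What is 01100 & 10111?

AND: 1 only when both bits are 1
  01100
& 10111
-------
  00100
Decimal: 12 & 23 = 4



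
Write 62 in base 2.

Using repeated division by 2:
62 ÷ 2 = 31 remainder 0
31 ÷ 2 = 15 remainder 1
15 ÷ 2 = 7 remainder 1
7 ÷ 2 = 3 remainder 1
3 ÷ 2 = 1 remainder 1
1 ÷ 2 = 0 remainder 1
Reading remainders bottom to top: 111110



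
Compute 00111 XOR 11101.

XOR: 1 when bits differ
  00111
^ 11101
-------
  11010
Decimal: 7 ^ 29 = 26



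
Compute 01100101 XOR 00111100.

XOR: 1 when bits differ
  01100101
^ 00111100
----------
  01011001
Decimal: 101 ^ 60 = 89



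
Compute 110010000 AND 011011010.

AND: 1 only when both bits are 1
  110010000
& 011011010
-----------
  010010000
Decimal: 400 & 218 = 144



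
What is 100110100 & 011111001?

AND: 1 only when both bits are 1
  100110100
& 011111001
-----------
  000110000
Decimal: 308 & 249 = 48



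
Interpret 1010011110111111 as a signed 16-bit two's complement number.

Binary: 1010011110111111
Sign bit: 1 (negative)
Invert: 0101100001000000
Add 1:  0101100001000001
Magnitude: 0101100001000001 = 16384 + 4096 + 2048 + 64 + 1 = 22593
Value: -22593



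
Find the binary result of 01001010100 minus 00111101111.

Method 1 - Direct subtraction (column by column from the right: bit − bit − borrow-in; if negative, add 2 and borrow 1 from the next column):
borrow: 01111011110
        01001010100
-       00111101111
-------------------
        00001100101

Method 2 - Add two's complement:
Two's complement of 00111101111: invert → 11000010000, add 1 → 11000010001
  01001010100
+ 11000010001
-------------
 100001100101  (end carry out of the top bit = 1)
Discarding the end carry: 00001100101
Decimal check:
  01001010100 = 512 + 64 + 16 + 4 = 596
  00111101111 = 256 + 128 + 64 + 32 + 8 + 4 + 2 + 1 = 495
  596 - 495 = 101, and 00001100101 = 64 + 32 + 4 + 1 = 101 ✓

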